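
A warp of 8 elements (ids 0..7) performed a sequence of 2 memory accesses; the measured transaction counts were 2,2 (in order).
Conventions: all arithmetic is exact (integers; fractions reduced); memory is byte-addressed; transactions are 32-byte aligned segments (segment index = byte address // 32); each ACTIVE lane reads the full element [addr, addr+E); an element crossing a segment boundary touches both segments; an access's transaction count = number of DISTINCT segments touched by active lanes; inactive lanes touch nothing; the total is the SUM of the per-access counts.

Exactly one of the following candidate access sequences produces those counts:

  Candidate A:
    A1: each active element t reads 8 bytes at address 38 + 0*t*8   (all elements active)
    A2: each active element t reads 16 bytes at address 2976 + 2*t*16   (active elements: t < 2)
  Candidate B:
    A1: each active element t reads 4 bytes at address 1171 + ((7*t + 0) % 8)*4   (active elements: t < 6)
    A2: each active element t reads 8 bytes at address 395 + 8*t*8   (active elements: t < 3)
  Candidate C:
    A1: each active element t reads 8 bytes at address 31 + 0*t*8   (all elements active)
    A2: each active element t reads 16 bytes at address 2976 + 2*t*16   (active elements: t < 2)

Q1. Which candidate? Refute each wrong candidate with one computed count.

A: A1 gives 1 transaction, not 2
B: A2 gives 3 transactions, not 2
C: all counts match (2,2)

Answer: C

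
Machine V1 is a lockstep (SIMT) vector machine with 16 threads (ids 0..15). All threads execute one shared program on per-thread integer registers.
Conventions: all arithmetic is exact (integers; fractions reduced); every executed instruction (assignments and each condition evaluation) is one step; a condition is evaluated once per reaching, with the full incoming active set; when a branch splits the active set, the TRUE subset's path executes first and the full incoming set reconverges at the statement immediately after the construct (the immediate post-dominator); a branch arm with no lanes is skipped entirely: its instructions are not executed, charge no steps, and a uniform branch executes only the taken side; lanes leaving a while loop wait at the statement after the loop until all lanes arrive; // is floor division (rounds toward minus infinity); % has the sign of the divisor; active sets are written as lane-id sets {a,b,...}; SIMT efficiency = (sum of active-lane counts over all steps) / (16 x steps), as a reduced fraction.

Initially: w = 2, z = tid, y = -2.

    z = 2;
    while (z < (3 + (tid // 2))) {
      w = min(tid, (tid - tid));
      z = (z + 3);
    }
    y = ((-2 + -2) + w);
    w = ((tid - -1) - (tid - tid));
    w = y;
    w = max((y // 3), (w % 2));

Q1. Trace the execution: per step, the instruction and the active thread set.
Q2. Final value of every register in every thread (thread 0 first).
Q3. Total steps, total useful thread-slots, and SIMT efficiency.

step 0: z <- 2                       {0,1,2,3,4,5,6,7,8,9,10,11,12,13,14,15}
step 1: eval (z < (3 + (tid // 2)))  {0,1,2,3,4,5,6,7,8,9,10,11,12,13,14,15}
step 2: w <- min(tid, (tid - tid))   {0,1,2,3,4,5,6,7,8,9,10,11,12,13,14,15}
step 3: z <- (z + 3)                 {0,1,2,3,4,5,6,7,8,9,10,11,12,13,14,15}
step 4: eval (z < (3 + (tid // 2)))  {0,1,2,3,4,5,6,7,8,9,10,11,12,13,14,15}
step 5: w <- min(tid, (tid - tid))   {6,7,8,9,10,11,12,13,14,15}
step 6: z <- (z + 3)                 {6,7,8,9,10,11,12,13,14,15}
step 7: eval (z < (3 + (tid // 2)))  {6,7,8,9,10,11,12,13,14,15}
step 8: w <- min(tid, (tid - tid))   {12,13,14,15}
step 9: z <- (z + 3)                 {12,13,14,15}
step 10: eval (z < (3 + (tid // 2)))  {12,13,14,15}
step 11: y <- ((-2 + -2) + w)         {0,1,2,3,4,5,6,7,8,9,10,11,12,13,14,15}
step 12: w <- ((tid - -1) - (tid - tid)) {0,1,2,3,4,5,6,7,8,9,10,11,12,13,14,15}
step 13: w <- y                       {0,1,2,3,4,5,6,7,8,9,10,11,12,13,14,15}
step 14: w <- max((y // 3), (w % 2))  {0,1,2,3,4,5,6,7,8,9,10,11,12,13,14,15}

Answer: 15 steps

w: 0,0,0,0,0,0,0,0,0,0,0,0,0,0,0,0
z: 5,5,5,5,5,5,8,8,8,8,8,8,11,11,11,11
y: -4,-4,-4,-4,-4,-4,-4,-4,-4,-4,-4,-4,-4,-4,-4,-4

steps = 15; useful = 186; efficiency = 186/240 = 31/40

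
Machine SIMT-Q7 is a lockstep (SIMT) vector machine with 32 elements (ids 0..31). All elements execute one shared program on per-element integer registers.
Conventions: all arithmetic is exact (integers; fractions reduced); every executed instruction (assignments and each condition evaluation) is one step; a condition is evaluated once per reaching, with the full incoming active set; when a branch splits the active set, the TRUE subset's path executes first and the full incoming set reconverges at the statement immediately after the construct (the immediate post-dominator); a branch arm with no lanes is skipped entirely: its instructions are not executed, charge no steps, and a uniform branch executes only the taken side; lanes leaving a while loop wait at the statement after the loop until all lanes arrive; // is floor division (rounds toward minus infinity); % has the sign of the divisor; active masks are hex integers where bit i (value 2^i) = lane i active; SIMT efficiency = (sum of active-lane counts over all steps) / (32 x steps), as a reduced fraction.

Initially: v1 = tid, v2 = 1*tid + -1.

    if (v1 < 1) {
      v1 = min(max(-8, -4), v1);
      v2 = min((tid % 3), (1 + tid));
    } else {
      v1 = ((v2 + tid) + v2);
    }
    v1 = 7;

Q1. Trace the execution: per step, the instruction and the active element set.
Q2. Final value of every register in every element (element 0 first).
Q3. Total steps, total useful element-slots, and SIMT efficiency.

step 0: eval (v1 < 1)                0xffffffff
step 1: v1 <- min(max(-8, -4), v1)   0x00000001
step 2: v2 <- min((tid % 3), (1 + tid)) 0x00000001
step 3: v1 <- ((v2 + tid) + v2)      0xfffffffe
step 4: v1 <- 7                      0xffffffff

Answer: 5 steps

v1: 7,7,7,7,7,7,7,7,7,7,7,7,7,7,7,7,7,7,7,7,7,7,7,7,7,7,7,7,7,7,7,7
v2: 0,0,1,2,3,4,5,6,7,8,9,10,11,12,13,14,15,16,17,18,19,20,21,22,23,24,25,26,27,28,29,30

steps = 5; useful = 97; efficiency = 97/160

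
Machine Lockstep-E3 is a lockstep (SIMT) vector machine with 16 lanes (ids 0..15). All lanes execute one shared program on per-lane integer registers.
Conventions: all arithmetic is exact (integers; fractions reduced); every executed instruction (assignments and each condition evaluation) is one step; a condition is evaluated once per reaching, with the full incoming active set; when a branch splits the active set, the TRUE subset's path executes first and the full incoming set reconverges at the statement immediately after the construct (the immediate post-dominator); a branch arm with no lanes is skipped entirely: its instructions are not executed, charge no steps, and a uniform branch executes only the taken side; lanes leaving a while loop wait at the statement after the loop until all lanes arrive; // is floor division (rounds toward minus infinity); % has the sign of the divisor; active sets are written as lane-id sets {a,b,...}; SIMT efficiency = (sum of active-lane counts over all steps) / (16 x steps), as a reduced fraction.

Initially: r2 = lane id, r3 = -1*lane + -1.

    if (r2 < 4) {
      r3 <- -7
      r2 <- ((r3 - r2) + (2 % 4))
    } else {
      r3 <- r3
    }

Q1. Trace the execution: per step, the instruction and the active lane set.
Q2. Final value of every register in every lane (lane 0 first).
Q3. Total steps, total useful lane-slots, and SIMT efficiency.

step 0: eval (r2 < 4)                {0,1,2,3,4,5,6,7,8,9,10,11,12,13,14,15}
step 1: r3 <- -7                     {0,1,2,3}
step 2: r2 <- ((r3 - r2) + (2 % 4))  {0,1,2,3}
step 3: r3 <- r3                     {4,5,6,7,8,9,10,11,12,13,14,15}

Answer: 4 steps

r2: -5,-6,-7,-8,4,5,6,7,8,9,10,11,12,13,14,15
r3: -7,-7,-7,-7,-5,-6,-7,-8,-9,-10,-11,-12,-13,-14,-15,-16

steps = 4; useful = 36; efficiency = 36/64 = 9/16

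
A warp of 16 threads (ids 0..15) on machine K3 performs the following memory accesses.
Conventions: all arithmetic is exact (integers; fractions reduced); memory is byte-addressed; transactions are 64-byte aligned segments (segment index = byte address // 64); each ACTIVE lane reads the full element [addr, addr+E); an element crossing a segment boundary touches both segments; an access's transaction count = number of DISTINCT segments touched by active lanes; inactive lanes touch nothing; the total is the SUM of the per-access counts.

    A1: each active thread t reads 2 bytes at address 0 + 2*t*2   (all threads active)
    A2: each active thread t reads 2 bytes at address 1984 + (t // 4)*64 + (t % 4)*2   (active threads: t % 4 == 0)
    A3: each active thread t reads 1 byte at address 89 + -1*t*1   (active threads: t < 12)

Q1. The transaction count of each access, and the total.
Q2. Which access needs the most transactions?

A1: 1 transaction
A2: 4 transactions
A3: 1 transaction

Answer: 1,4,1; total 6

Answer: A2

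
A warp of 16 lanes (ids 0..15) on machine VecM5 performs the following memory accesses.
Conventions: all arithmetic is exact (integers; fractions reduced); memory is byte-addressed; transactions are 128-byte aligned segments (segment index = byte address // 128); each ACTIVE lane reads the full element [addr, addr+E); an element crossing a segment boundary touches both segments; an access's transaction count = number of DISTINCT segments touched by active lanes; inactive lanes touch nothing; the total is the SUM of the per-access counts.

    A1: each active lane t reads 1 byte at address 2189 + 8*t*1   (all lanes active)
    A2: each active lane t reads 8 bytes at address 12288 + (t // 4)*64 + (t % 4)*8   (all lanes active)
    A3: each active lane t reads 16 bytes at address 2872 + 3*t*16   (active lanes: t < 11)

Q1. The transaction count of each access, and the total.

A1: 2 transactions
A2: 2 transactions
A3: 5 transactions

Answer: 2,2,5; total 9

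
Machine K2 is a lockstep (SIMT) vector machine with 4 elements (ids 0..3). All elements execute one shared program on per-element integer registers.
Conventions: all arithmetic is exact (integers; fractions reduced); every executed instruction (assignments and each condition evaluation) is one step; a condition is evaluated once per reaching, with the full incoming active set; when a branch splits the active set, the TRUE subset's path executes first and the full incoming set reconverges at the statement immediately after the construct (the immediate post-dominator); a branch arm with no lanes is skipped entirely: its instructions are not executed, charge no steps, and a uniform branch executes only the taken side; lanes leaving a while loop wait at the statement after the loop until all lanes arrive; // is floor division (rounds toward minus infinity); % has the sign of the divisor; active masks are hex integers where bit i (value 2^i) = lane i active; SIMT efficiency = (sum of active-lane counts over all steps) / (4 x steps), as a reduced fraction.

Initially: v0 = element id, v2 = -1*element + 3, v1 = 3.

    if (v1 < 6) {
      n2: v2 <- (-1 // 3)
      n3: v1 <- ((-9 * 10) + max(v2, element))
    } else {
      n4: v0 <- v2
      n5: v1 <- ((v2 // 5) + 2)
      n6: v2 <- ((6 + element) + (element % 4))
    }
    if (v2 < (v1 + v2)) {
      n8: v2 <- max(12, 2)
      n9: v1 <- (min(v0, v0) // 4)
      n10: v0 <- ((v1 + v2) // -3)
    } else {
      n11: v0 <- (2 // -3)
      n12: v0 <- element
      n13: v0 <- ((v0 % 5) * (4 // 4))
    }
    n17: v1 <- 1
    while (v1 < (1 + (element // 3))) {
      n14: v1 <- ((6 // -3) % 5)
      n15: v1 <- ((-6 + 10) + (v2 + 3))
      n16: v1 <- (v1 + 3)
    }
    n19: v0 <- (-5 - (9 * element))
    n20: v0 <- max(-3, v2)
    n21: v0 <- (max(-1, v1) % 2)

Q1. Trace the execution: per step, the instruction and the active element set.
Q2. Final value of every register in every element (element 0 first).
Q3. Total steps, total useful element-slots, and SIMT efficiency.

step 0: eval (v1 < 6)                0xf
step 1: v2 <- (-1 // 3)              0xf
step 2: v1 <- ((-9 * 10) + max(v2, element)) 0xf
step 3: eval (v2 < (v1 + v2))        0xf
step 4: v0 <- (2 // -3)              0xf
step 5: v0 <- element                0xf
step 6: v0 <- ((v0 % 5) * (4 // 4))  0xf
step 7: v1 <- 1                      0xf
step 8: eval (v1 < (1 + (element // 3))) 0xf
step 9: v1 <- ((6 // -3) % 5)        0x8
step 10: v1 <- ((-6 + 10) + (v2 + 3)) 0x8
step 11: v1 <- (v1 + 3)               0x8
step 12: eval (v1 < (1 + (element // 3))) 0x8
step 13: v0 <- (-5 - (9 * element))   0xf
step 14: v0 <- max(-3, v2)            0xf
step 15: v0 <- (max(-1, v1) % 2)      0xf

Answer: 16 steps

v0: 1,1,1,1
v2: -1,-1,-1,-1
v1: 1,1,1,9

steps = 16; useful = 52; efficiency = 52/64 = 13/16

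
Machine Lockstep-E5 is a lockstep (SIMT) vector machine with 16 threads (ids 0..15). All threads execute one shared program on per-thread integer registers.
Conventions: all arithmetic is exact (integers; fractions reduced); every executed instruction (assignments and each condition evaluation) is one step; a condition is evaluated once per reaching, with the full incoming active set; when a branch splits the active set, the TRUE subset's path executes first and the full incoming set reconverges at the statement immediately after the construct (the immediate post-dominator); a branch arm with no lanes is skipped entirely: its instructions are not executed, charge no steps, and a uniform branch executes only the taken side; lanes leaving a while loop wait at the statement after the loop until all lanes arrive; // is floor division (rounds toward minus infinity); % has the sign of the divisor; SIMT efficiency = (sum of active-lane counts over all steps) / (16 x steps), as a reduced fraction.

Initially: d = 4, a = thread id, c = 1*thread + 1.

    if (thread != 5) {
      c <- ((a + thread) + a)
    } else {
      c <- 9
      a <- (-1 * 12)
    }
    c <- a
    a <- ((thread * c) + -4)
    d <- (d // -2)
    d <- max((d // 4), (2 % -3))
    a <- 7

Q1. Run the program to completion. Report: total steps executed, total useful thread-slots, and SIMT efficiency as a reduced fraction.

Answer: 9 steps, 113 useful, 113/144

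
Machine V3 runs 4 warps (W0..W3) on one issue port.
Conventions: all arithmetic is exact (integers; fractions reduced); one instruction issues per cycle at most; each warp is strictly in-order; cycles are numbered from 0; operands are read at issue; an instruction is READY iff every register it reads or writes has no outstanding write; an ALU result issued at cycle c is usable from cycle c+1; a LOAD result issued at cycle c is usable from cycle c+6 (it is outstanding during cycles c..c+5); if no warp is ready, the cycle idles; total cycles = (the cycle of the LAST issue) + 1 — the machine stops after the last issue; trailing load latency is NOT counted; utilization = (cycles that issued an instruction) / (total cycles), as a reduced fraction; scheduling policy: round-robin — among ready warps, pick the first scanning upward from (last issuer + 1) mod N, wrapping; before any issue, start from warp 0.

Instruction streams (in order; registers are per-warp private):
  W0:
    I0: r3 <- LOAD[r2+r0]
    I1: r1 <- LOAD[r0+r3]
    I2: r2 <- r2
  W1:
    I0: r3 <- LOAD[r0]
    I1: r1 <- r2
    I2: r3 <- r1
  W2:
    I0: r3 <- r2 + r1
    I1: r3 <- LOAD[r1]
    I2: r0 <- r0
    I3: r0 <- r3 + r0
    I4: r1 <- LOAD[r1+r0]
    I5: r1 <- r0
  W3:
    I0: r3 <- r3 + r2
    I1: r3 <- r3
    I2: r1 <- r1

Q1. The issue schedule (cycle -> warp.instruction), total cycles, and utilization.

cycle 0: W0.I0
cycle 1: W1.I0
cycle 2: W2.I0
cycle 3: W3.I0
cycle 4: W1.I1
cycle 5: W2.I1
cycle 6: W3.I1
cycle 7: W0.I1
cycle 8: W1.I2
cycle 9: W2.I2
cycle 10: W3.I2
cycle 11: W0.I2
cycle 12: W2.I3
cycle 13: W2.I4
cycle 14: idle
cycle 15: idle
cycle 16: idle
cycle 17: idle
cycle 18: idle
cycle 19: W2.I5

Answer: 20 cycles, utilization 3/4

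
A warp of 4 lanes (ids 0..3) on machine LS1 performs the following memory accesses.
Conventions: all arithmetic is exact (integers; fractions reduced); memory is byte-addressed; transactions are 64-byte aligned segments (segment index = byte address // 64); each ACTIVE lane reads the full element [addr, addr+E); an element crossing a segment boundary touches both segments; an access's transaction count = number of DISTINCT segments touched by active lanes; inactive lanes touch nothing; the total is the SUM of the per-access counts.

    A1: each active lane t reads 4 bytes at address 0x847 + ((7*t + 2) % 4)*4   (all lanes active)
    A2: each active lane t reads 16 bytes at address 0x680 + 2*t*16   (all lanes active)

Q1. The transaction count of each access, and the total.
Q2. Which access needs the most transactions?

A1: 1 transaction
A2: 2 transactions

Answer: 1,2; total 3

Answer: A2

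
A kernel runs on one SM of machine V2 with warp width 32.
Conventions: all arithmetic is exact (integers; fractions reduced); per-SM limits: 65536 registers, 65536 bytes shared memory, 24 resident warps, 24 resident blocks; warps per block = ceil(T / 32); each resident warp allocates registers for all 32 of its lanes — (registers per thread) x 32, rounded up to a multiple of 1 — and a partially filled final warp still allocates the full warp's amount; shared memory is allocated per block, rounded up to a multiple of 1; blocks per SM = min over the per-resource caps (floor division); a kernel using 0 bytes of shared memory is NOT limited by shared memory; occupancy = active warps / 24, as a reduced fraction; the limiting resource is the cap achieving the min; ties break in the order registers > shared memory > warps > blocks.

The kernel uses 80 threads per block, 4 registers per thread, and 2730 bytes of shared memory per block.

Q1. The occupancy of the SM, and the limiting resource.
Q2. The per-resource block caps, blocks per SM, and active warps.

Answer: occupancy 1, limited by warps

registers: 170 blocks
shared memory: 24 blocks
warps: 8 blocks
blocks: 24 blocks

Answer: 8 blocks, 24 active warps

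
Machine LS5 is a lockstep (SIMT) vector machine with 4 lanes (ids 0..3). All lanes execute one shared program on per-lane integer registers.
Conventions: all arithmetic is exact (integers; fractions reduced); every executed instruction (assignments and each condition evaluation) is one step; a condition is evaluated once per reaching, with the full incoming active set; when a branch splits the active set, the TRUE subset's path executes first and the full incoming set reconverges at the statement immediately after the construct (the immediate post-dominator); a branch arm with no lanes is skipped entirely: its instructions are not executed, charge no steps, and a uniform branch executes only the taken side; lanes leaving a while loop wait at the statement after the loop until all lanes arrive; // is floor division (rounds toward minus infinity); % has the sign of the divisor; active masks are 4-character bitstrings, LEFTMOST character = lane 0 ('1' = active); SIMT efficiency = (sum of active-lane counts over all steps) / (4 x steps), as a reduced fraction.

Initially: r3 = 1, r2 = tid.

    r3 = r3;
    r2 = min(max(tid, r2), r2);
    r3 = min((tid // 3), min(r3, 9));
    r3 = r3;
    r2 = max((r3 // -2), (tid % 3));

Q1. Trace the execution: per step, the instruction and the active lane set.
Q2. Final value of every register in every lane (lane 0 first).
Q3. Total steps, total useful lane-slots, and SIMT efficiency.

step 0: r3 <- r3                     1111
step 1: r2 <- min(max(tid, r2), r2)  1111
step 2: r3 <- min((tid // 3), min(r3, 9)) 1111
step 3: r3 <- r3                     1111
step 4: r2 <- max((r3 // -2), (tid % 3)) 1111

Answer: 5 steps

r3: 0,0,0,1
r2: 0,1,2,0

steps = 5; useful = 20; efficiency = 20/20 = 1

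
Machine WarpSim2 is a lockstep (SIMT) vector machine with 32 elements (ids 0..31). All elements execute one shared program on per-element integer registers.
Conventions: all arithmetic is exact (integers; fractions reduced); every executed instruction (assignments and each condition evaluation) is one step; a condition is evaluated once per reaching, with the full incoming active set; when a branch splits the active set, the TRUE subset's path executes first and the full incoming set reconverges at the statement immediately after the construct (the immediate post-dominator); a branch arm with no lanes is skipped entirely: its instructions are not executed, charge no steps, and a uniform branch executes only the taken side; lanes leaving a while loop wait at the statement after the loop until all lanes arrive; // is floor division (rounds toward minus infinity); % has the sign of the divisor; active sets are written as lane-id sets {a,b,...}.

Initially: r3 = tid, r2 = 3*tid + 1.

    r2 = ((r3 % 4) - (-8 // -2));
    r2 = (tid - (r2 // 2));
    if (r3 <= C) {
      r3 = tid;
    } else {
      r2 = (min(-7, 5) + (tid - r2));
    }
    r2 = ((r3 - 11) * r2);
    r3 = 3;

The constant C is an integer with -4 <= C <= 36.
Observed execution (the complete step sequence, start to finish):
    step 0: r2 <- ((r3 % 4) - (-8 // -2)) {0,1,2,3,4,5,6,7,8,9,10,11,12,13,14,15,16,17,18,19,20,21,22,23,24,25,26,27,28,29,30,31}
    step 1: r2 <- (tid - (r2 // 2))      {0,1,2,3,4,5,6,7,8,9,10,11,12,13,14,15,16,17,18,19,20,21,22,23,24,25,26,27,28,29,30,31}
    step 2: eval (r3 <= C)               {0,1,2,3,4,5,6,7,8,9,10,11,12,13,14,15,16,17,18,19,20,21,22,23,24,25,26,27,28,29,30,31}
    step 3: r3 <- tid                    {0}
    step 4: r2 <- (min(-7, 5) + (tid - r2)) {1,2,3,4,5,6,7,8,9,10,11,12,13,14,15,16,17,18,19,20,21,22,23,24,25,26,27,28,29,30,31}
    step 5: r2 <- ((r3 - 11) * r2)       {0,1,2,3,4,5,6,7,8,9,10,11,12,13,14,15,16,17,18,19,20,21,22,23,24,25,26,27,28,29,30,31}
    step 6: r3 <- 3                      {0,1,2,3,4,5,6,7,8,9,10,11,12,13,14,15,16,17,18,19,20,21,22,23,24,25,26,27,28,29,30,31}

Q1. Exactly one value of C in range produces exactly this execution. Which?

Answer: C = 0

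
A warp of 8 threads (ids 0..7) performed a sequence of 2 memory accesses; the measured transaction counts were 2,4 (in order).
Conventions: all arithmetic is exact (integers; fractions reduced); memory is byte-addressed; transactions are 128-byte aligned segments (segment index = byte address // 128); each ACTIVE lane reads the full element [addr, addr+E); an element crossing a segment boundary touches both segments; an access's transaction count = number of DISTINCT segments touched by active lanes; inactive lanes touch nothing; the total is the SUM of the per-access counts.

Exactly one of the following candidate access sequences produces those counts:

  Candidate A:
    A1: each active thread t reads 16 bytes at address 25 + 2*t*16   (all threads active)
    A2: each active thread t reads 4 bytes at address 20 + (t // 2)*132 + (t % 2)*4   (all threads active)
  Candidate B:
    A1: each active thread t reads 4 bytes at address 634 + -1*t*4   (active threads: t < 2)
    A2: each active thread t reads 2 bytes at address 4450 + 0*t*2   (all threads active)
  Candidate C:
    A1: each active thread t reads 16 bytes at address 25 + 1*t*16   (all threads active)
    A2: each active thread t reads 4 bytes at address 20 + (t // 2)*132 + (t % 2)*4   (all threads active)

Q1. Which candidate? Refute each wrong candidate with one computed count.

A: A1 gives 3 transactions, not 2
B: A1 gives 1 transaction, not 2
C: all counts match (2,4)

Answer: C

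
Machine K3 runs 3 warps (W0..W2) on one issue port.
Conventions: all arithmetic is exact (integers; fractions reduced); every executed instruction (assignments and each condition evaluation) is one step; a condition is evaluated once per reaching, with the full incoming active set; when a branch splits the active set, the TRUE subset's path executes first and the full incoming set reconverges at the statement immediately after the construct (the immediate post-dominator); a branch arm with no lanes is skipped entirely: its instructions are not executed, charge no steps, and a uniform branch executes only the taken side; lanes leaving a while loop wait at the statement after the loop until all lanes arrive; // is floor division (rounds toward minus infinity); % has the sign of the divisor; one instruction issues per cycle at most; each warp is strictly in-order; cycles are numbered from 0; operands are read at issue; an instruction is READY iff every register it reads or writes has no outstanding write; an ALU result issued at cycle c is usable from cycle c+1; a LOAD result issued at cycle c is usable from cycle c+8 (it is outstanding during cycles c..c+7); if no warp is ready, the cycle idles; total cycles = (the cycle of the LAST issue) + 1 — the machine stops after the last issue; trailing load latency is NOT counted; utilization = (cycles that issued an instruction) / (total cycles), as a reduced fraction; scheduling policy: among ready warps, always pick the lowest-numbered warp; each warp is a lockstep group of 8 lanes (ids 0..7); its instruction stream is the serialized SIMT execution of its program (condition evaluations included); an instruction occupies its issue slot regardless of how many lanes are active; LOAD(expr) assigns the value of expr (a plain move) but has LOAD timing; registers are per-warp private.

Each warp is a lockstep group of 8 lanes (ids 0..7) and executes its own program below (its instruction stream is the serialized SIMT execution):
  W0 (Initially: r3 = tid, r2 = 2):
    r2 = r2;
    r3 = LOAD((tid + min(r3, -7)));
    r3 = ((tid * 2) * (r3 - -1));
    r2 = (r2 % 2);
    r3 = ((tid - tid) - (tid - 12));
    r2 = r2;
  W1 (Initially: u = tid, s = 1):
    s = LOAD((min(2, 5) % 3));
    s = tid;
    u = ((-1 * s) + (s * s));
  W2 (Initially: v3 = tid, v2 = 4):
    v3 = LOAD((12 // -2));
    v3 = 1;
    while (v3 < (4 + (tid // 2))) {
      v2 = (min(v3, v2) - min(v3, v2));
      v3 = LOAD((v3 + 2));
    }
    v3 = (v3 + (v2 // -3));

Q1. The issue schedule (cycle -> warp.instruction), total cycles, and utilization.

cycle 0: W0.I0
cycle 1: W0.I1
cycle 2: W1.I0
cycle 3: W2.I0
cycle 4: idle
cycle 5: idle
cycle 6: idle
cycle 7: idle
cycle 8: idle
cycle 9: W0.I2
cycle 10: W0.I3
cycle 11: W0.I4
cycle 12: W0.I5
cycle 13: W1.I1
cycle 14: W1.I2
cycle 15: W2.I1
cycle 16: W2.I2
cycle 17: W2.I3
cycle 18: W2.I4
cycle 19: idle
cycle 20: idle
cycle 21: idle
cycle 22: idle
cycle 23: idle
cycle 24: idle
cycle 25: idle
cycle 26: W2.I5
cycle 27: W2.I6
cycle 28: W2.I7
cycle 29: idle
cycle 30: idle
cycle 31: idle
cycle 32: idle
cycle 33: idle
cycle 34: idle
cycle 35: idle
cycle 36: W2.I8
cycle 37: W2.I9
cycle 38: W2.I10
cycle 39: idle
cycle 40: idle
cycle 41: idle
cycle 42: idle
cycle 43: idle
cycle 44: idle
cycle 45: idle
cycle 46: W2.I11
cycle 47: W2.I12

Answer: 48 cycles, utilization 11/24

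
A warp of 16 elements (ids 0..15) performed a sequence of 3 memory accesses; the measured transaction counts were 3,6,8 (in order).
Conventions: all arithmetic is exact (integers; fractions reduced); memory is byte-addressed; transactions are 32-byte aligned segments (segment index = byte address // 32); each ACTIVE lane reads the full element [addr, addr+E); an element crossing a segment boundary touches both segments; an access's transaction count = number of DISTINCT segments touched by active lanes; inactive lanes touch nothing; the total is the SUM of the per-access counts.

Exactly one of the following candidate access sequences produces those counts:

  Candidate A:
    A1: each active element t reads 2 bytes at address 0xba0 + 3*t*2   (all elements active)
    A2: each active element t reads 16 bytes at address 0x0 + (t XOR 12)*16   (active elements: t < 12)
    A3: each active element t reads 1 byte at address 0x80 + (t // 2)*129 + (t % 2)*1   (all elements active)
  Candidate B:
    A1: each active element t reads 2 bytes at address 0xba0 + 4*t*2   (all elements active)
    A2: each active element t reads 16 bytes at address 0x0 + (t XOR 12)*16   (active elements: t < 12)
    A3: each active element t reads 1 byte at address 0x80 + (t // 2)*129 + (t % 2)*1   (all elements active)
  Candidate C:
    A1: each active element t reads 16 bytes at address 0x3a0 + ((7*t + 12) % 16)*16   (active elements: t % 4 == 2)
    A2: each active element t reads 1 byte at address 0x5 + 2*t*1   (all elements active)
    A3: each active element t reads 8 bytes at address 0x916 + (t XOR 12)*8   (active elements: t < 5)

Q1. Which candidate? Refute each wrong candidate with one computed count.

B: A1 gives 4 transactions, not 3
C: A1 gives 4 transactions, not 3
A: all counts match (3,6,8)

Answer: A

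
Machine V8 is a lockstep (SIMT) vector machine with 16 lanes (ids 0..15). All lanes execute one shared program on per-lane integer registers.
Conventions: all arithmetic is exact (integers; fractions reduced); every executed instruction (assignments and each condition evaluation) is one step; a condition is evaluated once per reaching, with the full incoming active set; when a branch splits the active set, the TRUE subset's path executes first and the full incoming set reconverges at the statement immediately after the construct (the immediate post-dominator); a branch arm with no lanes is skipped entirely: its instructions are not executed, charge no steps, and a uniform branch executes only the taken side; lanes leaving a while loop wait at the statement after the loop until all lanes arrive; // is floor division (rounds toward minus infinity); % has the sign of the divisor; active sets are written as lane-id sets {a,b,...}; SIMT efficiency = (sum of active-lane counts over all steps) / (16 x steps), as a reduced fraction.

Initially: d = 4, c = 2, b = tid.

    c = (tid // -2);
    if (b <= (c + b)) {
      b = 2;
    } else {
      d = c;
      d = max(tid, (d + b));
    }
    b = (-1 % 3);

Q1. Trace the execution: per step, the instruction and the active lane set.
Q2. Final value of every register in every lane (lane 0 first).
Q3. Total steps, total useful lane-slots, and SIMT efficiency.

step 0: c <- (tid // -2)             {0,1,2,3,4,5,6,7,8,9,10,11,12,13,14,15}
step 1: eval (b <= (c + b))          {0,1,2,3,4,5,6,7,8,9,10,11,12,13,14,15}
step 2: b <- 2                       {0}
step 3: d <- c                       {1,2,3,4,5,6,7,8,9,10,11,12,13,14,15}
step 4: d <- max(tid, (d + b))       {1,2,3,4,5,6,7,8,9,10,11,12,13,14,15}
step 5: b <- (-1 % 3)                {0,1,2,3,4,5,6,7,8,9,10,11,12,13,14,15}

Answer: 6 steps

d: 4,1,2,3,4,5,6,7,8,9,10,11,12,13,14,15
c: 0,-1,-1,-2,-2,-3,-3,-4,-4,-5,-5,-6,-6,-7,-7,-8
b: 2,2,2,2,2,2,2,2,2,2,2,2,2,2,2,2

steps = 6; useful = 79; efficiency = 79/96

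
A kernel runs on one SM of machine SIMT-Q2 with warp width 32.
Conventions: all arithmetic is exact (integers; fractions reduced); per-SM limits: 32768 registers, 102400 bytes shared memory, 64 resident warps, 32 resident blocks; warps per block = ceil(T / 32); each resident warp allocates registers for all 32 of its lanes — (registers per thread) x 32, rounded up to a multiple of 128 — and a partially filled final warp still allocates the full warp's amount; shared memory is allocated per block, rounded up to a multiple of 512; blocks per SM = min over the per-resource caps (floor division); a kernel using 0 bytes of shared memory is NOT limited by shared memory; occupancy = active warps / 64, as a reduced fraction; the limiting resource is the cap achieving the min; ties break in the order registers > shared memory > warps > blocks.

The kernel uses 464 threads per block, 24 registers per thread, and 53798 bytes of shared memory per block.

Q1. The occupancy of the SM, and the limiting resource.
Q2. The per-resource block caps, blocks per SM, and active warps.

Answer: occupancy 15/64, limited by shared memory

registers: 2 blocks
shared memory: 1 block
warps: 4 blocks
blocks: 32 blocks

Answer: 1 block, 15 active warps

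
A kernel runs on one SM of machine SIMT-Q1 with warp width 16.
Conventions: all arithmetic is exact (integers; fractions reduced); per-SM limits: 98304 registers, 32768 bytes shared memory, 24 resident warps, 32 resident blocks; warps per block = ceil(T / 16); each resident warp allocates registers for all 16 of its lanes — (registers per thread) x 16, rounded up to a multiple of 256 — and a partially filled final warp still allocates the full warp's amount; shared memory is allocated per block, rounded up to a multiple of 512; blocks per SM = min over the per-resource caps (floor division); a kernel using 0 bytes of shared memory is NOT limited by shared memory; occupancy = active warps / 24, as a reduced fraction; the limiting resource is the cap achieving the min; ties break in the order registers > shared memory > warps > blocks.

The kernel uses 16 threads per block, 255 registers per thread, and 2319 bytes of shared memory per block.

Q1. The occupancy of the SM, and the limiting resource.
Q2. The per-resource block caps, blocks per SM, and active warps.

Answer: occupancy 1/2, limited by shared memory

registers: 24 blocks
shared memory: 12 blocks
warps: 24 blocks
blocks: 32 blocks

Answer: 12 blocks, 12 active warps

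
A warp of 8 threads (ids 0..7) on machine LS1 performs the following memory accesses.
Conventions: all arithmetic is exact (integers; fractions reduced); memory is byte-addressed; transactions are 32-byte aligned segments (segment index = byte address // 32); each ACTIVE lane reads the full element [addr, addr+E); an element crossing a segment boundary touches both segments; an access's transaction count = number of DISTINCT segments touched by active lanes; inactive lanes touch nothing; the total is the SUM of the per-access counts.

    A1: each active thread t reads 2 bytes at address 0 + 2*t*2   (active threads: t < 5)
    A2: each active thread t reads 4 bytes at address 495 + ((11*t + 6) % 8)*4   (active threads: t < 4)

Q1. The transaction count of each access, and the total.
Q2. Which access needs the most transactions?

A1: 1 transaction
A2: 2 transactions

Answer: 1,2; total 3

Answer: A2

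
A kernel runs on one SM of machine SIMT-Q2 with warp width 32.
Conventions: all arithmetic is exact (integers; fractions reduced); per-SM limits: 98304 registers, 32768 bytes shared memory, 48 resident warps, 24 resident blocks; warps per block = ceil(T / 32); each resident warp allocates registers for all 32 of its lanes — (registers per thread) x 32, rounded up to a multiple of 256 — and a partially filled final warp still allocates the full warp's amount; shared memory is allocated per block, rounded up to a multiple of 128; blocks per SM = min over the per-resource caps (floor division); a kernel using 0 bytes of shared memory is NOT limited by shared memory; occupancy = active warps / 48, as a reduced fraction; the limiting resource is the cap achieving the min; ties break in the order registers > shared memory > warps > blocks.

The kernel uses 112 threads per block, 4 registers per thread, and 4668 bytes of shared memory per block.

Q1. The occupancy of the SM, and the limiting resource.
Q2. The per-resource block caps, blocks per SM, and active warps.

Answer: occupancy 1/2, limited by shared memory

registers: 96 blocks
shared memory: 6 blocks
warps: 12 blocks
blocks: 24 blocks

Answer: 6 blocks, 24 active warps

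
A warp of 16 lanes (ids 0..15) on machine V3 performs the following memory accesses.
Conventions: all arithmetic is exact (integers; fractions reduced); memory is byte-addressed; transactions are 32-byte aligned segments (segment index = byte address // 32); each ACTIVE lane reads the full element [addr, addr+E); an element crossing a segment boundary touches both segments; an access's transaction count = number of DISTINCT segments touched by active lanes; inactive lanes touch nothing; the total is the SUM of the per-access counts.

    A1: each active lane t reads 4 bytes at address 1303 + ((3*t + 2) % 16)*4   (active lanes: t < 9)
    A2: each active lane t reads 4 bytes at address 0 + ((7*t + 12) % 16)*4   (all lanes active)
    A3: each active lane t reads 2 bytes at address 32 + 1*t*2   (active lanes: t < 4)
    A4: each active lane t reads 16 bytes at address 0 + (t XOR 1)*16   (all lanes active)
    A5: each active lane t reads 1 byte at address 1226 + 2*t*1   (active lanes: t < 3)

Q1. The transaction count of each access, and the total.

A1: 3 transactions
A2: 2 transactions
A3: 1 transaction
A4: 8 transactions
A5: 1 transaction

Answer: 3,2,1,8,1; total 15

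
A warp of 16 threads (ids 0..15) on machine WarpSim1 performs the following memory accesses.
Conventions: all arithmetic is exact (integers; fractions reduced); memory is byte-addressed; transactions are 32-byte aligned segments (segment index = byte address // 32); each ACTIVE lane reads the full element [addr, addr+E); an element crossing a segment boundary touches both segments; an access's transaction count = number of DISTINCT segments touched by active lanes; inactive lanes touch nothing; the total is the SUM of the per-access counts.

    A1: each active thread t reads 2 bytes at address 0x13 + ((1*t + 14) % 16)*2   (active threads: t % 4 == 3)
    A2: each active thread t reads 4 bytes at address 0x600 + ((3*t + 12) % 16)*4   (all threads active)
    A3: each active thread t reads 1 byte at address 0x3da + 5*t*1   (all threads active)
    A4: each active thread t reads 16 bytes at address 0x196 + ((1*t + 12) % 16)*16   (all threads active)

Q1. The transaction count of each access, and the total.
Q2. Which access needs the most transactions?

A1: 2 transactions
A2: 2 transactions
A3: 4 transactions
A4: 9 transactions

Answer: 2,2,4,9; total 17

Answer: A4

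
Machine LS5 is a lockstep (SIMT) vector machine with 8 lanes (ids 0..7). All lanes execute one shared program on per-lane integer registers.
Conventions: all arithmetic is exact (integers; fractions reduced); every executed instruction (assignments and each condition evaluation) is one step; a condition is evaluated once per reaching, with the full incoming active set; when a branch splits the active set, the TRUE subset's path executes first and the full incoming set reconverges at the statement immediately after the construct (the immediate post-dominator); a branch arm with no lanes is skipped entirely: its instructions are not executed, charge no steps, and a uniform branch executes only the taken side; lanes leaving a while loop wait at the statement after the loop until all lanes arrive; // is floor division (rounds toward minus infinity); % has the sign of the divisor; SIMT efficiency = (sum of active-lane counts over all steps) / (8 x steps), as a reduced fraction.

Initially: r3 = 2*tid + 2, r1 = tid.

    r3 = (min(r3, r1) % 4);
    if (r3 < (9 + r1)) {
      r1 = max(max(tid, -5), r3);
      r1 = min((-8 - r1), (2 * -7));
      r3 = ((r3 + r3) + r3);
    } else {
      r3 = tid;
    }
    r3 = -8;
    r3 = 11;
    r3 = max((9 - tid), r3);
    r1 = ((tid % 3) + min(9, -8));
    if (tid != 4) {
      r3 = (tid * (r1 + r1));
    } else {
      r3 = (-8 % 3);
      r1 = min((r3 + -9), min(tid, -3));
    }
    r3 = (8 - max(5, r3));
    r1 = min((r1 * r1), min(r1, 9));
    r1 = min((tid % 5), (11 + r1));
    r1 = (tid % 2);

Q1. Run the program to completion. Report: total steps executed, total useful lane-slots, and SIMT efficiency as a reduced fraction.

Answer: 17 steps, 121 useful, 121/136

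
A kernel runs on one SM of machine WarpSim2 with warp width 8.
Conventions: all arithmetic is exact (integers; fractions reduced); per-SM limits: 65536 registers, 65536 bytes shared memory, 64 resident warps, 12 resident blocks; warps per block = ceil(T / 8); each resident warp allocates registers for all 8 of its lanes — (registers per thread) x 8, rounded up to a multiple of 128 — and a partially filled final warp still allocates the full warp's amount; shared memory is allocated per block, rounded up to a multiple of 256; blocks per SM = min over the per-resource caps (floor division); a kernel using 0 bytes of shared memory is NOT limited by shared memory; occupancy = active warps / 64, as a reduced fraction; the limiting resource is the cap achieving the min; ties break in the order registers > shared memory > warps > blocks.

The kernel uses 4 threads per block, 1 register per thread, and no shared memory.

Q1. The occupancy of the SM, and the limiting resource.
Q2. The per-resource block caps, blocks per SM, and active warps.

Answer: occupancy 3/16, limited by blocks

registers: 512 blocks
shared memory: no limit (kernel uses none)
warps: 64 blocks
blocks: 12 blocks

Answer: 12 blocks, 12 active warps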